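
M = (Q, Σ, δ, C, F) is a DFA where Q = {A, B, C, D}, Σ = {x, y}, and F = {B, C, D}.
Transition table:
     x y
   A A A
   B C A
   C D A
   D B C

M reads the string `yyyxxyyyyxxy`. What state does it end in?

A

C --y--> A
A --y--> A
A --y--> A
A --x--> A
A --x--> A
A --y--> A
A --y--> A
A --y--> A
A --y--> A
A --x--> A
A --x--> A
A --y--> A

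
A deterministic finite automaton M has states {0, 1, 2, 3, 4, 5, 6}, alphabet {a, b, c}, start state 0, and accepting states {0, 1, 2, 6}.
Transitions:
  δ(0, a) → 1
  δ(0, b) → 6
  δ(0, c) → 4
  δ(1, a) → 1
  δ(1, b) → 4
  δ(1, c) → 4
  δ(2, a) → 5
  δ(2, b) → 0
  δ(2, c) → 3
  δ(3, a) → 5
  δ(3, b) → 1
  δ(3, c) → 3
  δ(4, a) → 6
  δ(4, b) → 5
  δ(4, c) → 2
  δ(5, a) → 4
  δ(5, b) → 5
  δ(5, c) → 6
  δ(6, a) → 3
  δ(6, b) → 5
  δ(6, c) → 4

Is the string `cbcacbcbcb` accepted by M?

rejected

0 --c--> 4
4 --b--> 5
5 --c--> 6
6 --a--> 3
3 --c--> 3
3 --b--> 1
1 --c--> 4
4 --b--> 5
5 --c--> 6
6 --b--> 5
End in state 5, which is not an accepting state.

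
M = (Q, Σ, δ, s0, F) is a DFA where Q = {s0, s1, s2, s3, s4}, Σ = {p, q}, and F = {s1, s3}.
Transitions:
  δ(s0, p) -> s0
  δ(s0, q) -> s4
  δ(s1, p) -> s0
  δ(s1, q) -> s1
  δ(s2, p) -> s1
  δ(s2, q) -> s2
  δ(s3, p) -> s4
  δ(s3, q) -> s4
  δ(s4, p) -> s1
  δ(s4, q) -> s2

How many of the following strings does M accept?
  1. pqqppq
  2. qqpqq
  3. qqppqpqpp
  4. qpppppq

pqqppq: rejected
qqpqq: accepted
qqppqpqpp: rejected
qpppppq: rejected

1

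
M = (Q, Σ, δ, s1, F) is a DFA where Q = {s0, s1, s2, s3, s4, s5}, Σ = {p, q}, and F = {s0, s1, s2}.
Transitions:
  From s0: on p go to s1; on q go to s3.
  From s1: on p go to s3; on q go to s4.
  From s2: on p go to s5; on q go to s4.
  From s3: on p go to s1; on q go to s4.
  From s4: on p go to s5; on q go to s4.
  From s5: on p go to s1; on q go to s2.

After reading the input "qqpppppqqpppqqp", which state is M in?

s5

s1 --q--> s4
s4 --q--> s4
s4 --p--> s5
s5 --p--> s1
s1 --p--> s3
s3 --p--> s1
s1 --p--> s3
s3 --q--> s4
s4 --q--> s4
s4 --p--> s5
s5 --p--> s1
s1 --p--> s3
s3 --q--> s4
s4 --q--> s4
s4 --p--> s5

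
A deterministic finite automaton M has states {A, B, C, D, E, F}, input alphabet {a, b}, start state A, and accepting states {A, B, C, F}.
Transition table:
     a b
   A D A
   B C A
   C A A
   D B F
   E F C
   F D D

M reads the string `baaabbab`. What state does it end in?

F

A --b--> A
A --a--> D
D --a--> B
B --a--> C
C --b--> A
A --b--> A
A --a--> D
D --b--> F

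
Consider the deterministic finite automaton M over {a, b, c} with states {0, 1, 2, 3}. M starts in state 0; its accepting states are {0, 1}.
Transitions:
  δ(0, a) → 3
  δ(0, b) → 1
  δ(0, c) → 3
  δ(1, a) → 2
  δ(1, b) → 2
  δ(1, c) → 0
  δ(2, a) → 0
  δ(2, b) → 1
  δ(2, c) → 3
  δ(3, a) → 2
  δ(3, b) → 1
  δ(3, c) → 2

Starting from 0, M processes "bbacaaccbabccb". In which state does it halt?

0 --b--> 1
1 --b--> 2
2 --a--> 0
0 --c--> 3
3 --a--> 2
2 --a--> 0
0 --c--> 3
3 --c--> 2
2 --b--> 1
1 --a--> 2
2 --b--> 1
1 --c--> 0
0 --c--> 3
3 --b--> 1

1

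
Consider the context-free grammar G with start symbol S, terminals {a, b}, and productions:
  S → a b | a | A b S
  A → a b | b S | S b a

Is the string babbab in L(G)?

S ⇒ AbS ⇒ bSbS ⇒ babbS ⇒ babbab

yes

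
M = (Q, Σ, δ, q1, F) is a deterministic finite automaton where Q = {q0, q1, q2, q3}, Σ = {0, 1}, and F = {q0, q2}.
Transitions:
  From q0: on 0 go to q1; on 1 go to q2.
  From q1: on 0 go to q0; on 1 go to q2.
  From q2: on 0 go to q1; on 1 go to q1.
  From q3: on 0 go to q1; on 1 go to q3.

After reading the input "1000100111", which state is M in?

q1 --1--> q2
q2 --0--> q1
q1 --0--> q0
q0 --0--> q1
q1 --1--> q2
q2 --0--> q1
q1 --0--> q0
q0 --1--> q2
q2 --1--> q1
q1 --1--> q2

q2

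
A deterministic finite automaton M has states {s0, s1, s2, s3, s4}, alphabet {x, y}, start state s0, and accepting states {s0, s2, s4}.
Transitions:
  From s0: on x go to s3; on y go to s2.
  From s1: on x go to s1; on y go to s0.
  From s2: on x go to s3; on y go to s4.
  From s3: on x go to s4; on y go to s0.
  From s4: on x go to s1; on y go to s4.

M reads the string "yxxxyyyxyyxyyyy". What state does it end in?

s4

s0 --y--> s2
s2 --x--> s3
s3 --x--> s4
s4 --x--> s1
s1 --y--> s0
s0 --y--> s2
s2 --y--> s4
s4 --x--> s1
s1 --y--> s0
s0 --y--> s2
s2 --x--> s3
s3 --y--> s0
s0 --y--> s2
s2 --y--> s4
s4 --y--> s4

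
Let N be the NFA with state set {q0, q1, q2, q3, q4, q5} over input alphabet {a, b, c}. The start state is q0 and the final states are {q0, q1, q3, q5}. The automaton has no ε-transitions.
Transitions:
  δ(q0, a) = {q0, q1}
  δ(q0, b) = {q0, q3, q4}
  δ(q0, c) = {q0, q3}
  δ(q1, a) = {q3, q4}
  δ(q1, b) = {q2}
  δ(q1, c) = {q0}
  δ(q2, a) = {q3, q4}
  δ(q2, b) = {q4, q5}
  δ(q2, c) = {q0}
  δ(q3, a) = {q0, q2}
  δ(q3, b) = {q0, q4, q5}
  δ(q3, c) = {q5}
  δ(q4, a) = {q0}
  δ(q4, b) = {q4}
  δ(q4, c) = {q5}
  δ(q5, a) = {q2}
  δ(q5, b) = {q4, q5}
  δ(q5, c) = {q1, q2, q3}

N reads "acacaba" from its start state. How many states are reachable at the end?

5

Start: {q0}
read a: {q0, q1}
read c: {q0, q3}
read a: {q0, q1, q2}
read c: {q0, q3}
read a: {q0, q1, q2}
read b: {q0, q2, q3, q4, q5}
read a: {q0, q1, q2, q3, q4}
Final reachable set {q0, q1, q2, q3, q4} has 5 states.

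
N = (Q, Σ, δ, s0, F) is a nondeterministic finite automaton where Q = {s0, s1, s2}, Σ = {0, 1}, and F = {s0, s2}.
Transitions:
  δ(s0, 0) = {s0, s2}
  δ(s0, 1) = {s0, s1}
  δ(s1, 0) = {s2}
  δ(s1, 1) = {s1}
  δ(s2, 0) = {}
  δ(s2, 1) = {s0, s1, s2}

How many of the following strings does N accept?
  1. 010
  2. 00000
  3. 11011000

010: accepted
00000: accepted
11011000: accepted

3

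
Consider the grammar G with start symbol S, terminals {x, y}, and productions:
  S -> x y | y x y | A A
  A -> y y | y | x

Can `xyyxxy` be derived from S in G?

no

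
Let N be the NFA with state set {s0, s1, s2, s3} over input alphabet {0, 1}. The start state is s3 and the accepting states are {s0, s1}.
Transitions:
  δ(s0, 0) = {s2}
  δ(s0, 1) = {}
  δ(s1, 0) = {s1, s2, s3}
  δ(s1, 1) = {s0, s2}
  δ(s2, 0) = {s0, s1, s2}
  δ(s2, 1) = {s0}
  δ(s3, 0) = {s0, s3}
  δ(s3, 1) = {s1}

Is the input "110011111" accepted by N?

Start: {s3}
read 1: {s1}
read 1: {s0, s2}
read 0: {s0, s1, s2}
read 0: {s0, s1, s2, s3}
read 1: {s0, s1, s2}
read 1: {s0, s2}
read 1: {s0}
read 1: {}
The reachable set is empty and stays empty for the remaining 1 symbol.
Reachable ∩ accepting = {} — empty.

rejected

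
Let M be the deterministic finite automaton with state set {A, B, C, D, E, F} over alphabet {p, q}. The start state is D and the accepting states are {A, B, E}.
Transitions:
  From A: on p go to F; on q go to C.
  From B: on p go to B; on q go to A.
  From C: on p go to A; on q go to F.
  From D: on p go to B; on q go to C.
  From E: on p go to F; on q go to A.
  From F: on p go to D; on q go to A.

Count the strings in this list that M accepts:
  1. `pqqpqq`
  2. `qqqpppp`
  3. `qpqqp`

`pqqpqq`: rejected
`qqqpppp`: accepted
`qpqqp`: rejected

1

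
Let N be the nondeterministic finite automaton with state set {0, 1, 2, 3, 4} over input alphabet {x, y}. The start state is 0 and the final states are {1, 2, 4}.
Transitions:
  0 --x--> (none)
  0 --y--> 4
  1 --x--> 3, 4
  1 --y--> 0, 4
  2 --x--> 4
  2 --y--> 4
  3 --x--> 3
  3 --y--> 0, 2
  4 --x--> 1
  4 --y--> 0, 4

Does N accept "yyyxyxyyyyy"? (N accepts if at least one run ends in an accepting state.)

Start: {0}
read y: {4}
read y: {0, 4}
read y: {0, 4}
read x: {1}
read y: {0, 4}
read x: {1}
read y: {0, 4}
read y: {0, 4}
read y: {0, 4}
read y: {0, 4}
read y: {0, 4}
Reachable ∩ accepting = {4} — nonempty.

accepted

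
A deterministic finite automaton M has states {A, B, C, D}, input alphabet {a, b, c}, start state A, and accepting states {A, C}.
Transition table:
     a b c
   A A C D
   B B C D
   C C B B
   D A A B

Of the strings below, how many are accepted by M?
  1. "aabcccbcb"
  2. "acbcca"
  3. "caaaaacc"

"aabcccbcb": accepted
"acbcca": rejected
"caaaaacc": rejected

1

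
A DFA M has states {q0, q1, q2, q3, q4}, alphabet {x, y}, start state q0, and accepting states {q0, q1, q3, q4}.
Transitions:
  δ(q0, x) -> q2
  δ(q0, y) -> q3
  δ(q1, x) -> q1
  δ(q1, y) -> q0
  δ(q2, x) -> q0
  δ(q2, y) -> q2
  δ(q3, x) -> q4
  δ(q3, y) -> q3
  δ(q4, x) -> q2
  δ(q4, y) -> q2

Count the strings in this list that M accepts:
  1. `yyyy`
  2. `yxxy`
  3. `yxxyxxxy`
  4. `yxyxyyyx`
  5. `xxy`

4

`yyyy`: accepted
`yxxy`: rejected
`yxxyxxxy`: accepted
`yxyxyyyx`: accepted
`xxy`: accepted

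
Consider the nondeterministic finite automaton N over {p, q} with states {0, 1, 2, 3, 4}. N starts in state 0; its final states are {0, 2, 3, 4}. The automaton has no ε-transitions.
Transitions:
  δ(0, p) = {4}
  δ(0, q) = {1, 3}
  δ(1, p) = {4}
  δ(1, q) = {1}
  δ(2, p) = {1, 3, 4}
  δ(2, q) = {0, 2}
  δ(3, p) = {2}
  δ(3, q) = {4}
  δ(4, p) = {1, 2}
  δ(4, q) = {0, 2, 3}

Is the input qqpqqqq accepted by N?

Start: {0}
read q: {1, 3}
read q: {1, 4}
read p: {1, 2, 4}
read q: {0, 1, 2, 3}
read q: {0, 1, 2, 3, 4}
read q: {0, 1, 2, 3, 4}
read q: {0, 1, 2, 3, 4}
Reachable ∩ accepting = {0, 2, 3, 4} — nonempty.

accepted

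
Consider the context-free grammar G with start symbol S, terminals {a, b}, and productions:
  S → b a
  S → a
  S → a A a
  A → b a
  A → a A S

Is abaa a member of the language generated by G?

S ⇒ aAa ⇒ abaa

yes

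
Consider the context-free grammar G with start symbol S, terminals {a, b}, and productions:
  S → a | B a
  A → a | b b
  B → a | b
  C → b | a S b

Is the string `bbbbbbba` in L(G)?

no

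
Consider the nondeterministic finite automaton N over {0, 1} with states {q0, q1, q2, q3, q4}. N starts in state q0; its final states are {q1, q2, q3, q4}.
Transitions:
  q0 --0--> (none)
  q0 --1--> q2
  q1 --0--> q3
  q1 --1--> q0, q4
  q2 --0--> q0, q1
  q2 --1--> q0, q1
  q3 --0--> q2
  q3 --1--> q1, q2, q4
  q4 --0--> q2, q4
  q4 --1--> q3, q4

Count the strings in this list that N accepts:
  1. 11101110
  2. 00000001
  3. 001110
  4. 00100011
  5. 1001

2

11101110: accepted
00000001: rejected
001110: rejected
00100011: rejected
1001: accepted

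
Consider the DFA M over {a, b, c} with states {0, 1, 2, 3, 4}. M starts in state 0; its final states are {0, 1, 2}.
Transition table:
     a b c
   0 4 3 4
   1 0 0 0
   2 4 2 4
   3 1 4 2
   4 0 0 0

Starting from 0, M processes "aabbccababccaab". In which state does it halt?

0 --a--> 4
4 --a--> 0
0 --b--> 3
3 --b--> 4
4 --c--> 0
0 --c--> 4
4 --a--> 0
0 --b--> 3
3 --a--> 1
1 --b--> 0
0 --c--> 4
4 --c--> 0
0 --a--> 4
4 --a--> 0
0 --b--> 3

3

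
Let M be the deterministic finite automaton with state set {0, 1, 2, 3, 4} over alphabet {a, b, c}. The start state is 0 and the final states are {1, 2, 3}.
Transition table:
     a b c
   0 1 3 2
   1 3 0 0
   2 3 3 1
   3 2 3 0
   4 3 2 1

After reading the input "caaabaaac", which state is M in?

1

0 --c--> 2
2 --a--> 3
3 --a--> 2
2 --a--> 3
3 --b--> 3
3 --a--> 2
2 --a--> 3
3 --a--> 2
2 --c--> 1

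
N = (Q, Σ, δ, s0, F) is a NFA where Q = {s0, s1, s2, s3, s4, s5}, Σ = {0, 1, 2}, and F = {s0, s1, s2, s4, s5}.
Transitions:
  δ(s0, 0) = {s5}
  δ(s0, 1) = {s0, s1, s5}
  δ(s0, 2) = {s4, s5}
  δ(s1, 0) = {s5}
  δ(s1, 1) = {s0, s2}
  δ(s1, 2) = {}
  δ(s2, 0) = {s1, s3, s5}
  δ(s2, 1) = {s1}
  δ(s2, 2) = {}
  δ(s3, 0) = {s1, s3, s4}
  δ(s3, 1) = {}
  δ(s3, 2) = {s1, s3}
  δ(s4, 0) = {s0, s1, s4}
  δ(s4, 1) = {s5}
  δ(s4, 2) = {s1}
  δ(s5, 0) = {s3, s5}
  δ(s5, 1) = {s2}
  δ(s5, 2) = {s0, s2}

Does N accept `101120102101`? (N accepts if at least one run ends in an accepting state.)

Start: {s0}
read 1: {s0, s1, s5}
read 0: {s3, s5}
read 1: {s2}
read 1: {s1}
read 2: {}
The reachable set is empty and stays empty for the remaining 7 symbols.
Reachable ∩ accepting = {} — empty.

rejected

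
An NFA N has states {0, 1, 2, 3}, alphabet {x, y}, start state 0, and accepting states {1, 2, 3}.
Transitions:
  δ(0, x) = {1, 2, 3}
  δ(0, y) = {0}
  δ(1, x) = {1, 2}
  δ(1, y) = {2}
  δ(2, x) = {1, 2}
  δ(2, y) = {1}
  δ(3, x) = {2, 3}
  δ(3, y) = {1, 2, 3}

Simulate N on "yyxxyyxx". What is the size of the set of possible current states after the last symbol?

Start: {0}
read y: {0}
read y: {0}
read x: {1, 2, 3}
read x: {1, 2, 3}
read y: {1, 2, 3}
read y: {1, 2, 3}
read x: {1, 2, 3}
read x: {1, 2, 3}
Final reachable set {1, 2, 3} has 3 states.

3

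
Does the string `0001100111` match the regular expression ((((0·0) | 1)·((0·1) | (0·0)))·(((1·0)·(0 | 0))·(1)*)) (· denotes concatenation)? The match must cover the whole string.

yes

Split as 0001·100111: (((0·0)|1)·((0·1)|(0·0))) matches 0001 and (((1·0)·(0|0))·(1)*) matches 100111.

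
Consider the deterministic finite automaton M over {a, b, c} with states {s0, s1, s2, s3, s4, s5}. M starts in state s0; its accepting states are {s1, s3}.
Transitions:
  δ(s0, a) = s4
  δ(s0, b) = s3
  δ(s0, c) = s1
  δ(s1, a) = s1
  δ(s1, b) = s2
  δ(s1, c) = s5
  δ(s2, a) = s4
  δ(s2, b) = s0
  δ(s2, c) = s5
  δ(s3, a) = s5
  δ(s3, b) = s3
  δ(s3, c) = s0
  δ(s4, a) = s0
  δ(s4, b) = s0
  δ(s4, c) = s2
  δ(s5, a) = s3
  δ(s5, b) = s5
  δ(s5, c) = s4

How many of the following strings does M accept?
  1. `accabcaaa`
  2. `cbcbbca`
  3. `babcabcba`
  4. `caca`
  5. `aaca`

`accabcaaa`: rejected
`cbcbbca`: rejected
`babcabcba`: rejected
`caca`: accepted
`aaca`: accepted

2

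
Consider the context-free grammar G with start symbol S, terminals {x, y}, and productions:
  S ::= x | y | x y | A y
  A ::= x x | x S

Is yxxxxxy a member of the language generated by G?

no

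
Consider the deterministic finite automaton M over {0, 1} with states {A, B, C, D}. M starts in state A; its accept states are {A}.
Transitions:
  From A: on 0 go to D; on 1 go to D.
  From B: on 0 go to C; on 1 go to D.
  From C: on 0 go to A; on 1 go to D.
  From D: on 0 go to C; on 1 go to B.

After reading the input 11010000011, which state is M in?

B

A --1--> D
D --1--> B
B --0--> C
C --1--> D
D --0--> C
C --0--> A
A --0--> D
D --0--> C
C --0--> A
A --1--> D
D --1--> B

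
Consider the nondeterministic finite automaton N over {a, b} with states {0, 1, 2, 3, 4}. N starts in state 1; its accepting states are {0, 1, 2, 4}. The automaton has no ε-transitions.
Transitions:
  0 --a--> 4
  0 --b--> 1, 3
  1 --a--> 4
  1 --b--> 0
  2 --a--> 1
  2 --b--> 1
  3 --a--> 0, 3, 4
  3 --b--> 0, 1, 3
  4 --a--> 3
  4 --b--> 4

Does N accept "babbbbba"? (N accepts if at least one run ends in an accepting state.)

Start: {1}
read b: {0}
read a: {4}
read b: {4}
read b: {4}
read b: {4}
read b: {4}
read b: {4}
read a: {3}
Reachable ∩ accepting = {} — empty.

rejected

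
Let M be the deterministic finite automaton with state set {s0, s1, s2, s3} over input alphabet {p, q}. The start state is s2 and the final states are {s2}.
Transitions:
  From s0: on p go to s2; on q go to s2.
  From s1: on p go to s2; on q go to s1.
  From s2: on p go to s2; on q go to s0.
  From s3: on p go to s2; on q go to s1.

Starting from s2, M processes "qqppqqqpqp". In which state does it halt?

s2

s2 --q--> s0
s0 --q--> s2
s2 --p--> s2
s2 --p--> s2
s2 --q--> s0
s0 --q--> s2
s2 --q--> s0
s0 --p--> s2
s2 --q--> s0
s0 --p--> s2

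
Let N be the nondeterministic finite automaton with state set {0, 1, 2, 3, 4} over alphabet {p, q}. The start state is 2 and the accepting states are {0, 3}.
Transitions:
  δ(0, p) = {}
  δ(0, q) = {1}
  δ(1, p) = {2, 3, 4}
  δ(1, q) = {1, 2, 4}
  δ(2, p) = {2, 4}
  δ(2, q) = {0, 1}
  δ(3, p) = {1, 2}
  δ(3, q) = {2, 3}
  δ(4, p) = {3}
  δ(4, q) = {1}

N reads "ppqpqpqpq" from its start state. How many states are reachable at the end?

5

Start: {2}
read p: {2, 4}
read p: {2, 3, 4}
read q: {0, 1, 2, 3}
read p: {1, 2, 3, 4}
read q: {0, 1, 2, 3, 4}
read p: {1, 2, 3, 4}
read q: {0, 1, 2, 3, 4}
read p: {1, 2, 3, 4}
read q: {0, 1, 2, 3, 4}
Final reachable set {0, 1, 2, 3, 4} has 5 states.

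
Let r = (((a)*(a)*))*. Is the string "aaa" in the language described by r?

Split into 3 pieces a · a · a; each matches ((a)*(a)*).

yes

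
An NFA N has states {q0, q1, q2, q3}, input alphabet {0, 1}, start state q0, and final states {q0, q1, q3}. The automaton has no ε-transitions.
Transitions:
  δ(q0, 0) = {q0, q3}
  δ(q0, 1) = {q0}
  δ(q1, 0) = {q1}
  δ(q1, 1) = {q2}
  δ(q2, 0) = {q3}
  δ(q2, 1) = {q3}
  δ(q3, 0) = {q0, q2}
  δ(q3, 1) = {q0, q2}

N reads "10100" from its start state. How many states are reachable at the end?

Start: {q0}
read 1: {q0}
read 0: {q0, q3}
read 1: {q0, q2}
read 0: {q0, q3}
read 0: {q0, q2, q3}
Final reachable set {q0, q2, q3} has 3 states.

3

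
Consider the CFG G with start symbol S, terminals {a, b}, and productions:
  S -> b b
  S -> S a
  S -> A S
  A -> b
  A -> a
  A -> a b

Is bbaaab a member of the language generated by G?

no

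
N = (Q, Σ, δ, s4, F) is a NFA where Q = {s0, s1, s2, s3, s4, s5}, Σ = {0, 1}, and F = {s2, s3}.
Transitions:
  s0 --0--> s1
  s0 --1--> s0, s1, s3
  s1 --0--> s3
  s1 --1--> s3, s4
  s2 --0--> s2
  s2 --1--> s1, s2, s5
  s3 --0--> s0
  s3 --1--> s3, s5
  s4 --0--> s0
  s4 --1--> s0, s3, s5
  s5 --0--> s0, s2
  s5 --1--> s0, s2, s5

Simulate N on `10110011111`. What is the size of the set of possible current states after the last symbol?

Start: {s4}
read 1: {s0, s3, s5}
read 0: {s0, s1, s2}
read 1: {s0, s1, s2, s3, s4, s5}
read 1: {s0, s1, s2, s3, s4, s5}
read 0: {s0, s1, s2, s3}
read 0: {s0, s1, s2, s3}
read 1: {s0, s1, s2, s3, s4, s5}
read 1: {s0, s1, s2, s3, s4, s5}
read 1: {s0, s1, s2, s3, s4, s5}
read 1: {s0, s1, s2, s3, s4, s5}
read 1: {s0, s1, s2, s3, s4, s5}
Final reachable set {s0, s1, s2, s3, s4, s5} has 6 states.

6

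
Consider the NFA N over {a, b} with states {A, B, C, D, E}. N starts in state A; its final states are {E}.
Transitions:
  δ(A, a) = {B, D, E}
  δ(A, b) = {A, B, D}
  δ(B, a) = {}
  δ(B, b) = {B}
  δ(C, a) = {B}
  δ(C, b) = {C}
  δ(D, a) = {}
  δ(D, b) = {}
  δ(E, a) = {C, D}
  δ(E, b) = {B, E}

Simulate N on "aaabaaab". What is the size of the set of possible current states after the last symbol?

Start: {A}
read a: {B, D, E}
read a: {C, D}
read a: {B}
read b: {B}
read a: {}
The reachable set is empty and stays empty for the remaining 3 symbols.
Final reachable set {} has 0 states.

0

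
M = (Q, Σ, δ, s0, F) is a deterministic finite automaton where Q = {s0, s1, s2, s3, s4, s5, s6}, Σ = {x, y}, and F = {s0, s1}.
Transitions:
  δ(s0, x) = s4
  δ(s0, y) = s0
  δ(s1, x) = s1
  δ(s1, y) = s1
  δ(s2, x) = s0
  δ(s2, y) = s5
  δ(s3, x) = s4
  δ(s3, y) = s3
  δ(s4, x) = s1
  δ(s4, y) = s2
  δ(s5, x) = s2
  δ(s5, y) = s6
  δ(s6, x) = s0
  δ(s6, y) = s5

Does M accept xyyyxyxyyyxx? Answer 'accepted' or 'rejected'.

s0 --x--> s4
s4 --y--> s2
s2 --y--> s5
s5 --y--> s6
s6 --x--> s0
s0 --y--> s0
s0 --x--> s4
s4 --y--> s2
s2 --y--> s5
s5 --y--> s6
s6 --x--> s0
s0 --x--> s4
End in state s4, which is not an accepting state.

rejected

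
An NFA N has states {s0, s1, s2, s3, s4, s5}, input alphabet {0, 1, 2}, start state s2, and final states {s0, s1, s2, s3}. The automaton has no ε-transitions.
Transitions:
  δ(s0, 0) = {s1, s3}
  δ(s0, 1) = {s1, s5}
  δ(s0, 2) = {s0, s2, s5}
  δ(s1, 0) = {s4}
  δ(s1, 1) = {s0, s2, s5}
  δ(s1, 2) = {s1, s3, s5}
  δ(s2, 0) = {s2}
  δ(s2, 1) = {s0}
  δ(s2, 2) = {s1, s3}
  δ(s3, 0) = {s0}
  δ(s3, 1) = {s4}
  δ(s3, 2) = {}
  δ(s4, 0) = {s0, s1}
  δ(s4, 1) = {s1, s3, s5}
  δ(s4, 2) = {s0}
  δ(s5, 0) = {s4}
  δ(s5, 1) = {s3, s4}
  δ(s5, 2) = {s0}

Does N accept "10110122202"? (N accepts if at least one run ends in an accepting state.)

accepted

Start: {s2}
read 1: {s0}
read 0: {s1, s3}
read 1: {s0, s2, s4, s5}
read 1: {s0, s1, s3, s4, s5}
read 0: {s0, s1, s3, s4}
read 1: {s0, s1, s2, s3, s4, s5}
read 2: {s0, s1, s2, s3, s5}
read 2: {s0, s1, s2, s3, s5}
read 2: {s0, s1, s2, s3, s5}
read 0: {s0, s1, s2, s3, s4}
read 2: {s0, s1, s2, s3, s5}
Reachable ∩ accepting = {s0, s1, s2, s3} — nonempty.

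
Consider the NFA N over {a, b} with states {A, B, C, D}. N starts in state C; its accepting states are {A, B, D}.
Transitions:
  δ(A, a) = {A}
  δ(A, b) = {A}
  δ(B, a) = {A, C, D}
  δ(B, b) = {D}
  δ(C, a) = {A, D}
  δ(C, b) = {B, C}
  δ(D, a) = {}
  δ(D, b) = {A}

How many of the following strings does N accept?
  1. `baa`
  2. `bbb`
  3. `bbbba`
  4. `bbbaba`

`baa`: accepted
`bbb`: accepted
`bbbba`: accepted
`bbbaba`: accepted

4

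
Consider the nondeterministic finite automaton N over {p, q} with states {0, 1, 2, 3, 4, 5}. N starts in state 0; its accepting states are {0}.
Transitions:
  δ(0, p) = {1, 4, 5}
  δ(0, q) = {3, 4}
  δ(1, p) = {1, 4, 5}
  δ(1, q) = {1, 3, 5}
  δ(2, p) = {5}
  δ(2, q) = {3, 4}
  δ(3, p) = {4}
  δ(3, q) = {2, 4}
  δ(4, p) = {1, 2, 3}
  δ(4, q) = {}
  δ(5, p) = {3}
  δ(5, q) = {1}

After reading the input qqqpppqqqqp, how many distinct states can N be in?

Start: {0}
read q: {3, 4}
read q: {2, 4}
read q: {3, 4}
read p: {1, 2, 3, 4}
read p: {1, 2, 3, 4, 5}
read p: {1, 2, 3, 4, 5}
read q: {1, 2, 3, 4, 5}
read q: {1, 2, 3, 4, 5}
read q: {1, 2, 3, 4, 5}
read q: {1, 2, 3, 4, 5}
read p: {1, 2, 3, 4, 5}
Final reachable set {1, 2, 3, 4, 5} has 5 states.

5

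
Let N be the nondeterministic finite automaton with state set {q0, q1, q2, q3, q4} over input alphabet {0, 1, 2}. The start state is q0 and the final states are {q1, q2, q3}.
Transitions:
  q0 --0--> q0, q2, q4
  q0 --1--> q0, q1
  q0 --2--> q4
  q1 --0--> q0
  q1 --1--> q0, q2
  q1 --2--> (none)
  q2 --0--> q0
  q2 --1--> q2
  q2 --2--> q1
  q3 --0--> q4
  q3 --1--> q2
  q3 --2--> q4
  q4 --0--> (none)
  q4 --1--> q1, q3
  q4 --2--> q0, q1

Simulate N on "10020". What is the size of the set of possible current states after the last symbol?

Start: {q0}
read 1: {q0, q1}
read 0: {q0, q2, q4}
read 0: {q0, q2, q4}
read 2: {q0, q1, q4}
read 0: {q0, q2, q4}
Final reachable set {q0, q2, q4} has 3 states.

3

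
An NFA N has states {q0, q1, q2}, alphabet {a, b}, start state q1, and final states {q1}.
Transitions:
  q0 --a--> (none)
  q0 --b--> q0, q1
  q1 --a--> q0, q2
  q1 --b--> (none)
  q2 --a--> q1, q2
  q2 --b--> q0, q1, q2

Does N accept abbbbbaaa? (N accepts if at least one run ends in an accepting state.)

Start: {q1}
read a: {q0, q2}
read b: {q0, q1, q2}
read b: {q0, q1, q2}
read b: {q0, q1, q2}
read b: {q0, q1, q2}
read b: {q0, q1, q2}
read a: {q0, q1, q2}
read a: {q0, q1, q2}
read a: {q0, q1, q2}
Reachable ∩ accepting = {q1} — nonempty.

accepted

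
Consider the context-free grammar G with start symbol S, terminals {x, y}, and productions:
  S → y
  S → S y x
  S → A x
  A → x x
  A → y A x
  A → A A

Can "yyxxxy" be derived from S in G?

no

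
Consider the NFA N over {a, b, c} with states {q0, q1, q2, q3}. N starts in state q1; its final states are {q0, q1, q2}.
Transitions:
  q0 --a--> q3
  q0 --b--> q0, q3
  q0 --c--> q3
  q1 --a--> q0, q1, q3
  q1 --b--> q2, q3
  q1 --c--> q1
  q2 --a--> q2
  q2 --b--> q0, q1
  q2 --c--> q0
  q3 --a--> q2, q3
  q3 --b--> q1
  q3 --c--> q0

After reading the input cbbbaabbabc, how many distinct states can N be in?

Start: {q1}
read c: {q1}
read b: {q2, q3}
read b: {q0, q1}
read b: {q0, q2, q3}
read a: {q2, q3}
read a: {q2, q3}
read b: {q0, q1}
read b: {q0, q2, q3}
read a: {q2, q3}
read b: {q0, q1}
read c: {q1, q3}
Final reachable set {q1, q3} has 2 states.

2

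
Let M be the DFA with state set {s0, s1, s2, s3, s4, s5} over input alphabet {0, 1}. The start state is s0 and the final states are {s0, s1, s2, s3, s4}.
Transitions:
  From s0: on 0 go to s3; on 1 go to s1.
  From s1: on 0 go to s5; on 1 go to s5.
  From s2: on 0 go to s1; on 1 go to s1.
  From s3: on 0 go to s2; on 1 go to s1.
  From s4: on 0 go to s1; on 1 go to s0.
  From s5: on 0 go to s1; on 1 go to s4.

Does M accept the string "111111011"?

s0 --1--> s1
s1 --1--> s5
s5 --1--> s4
s4 --1--> s0
s0 --1--> s1
s1 --1--> s5
s5 --0--> s1
s1 --1--> s5
s5 --1--> s4
End in state s4, which is an accepting state.

accepted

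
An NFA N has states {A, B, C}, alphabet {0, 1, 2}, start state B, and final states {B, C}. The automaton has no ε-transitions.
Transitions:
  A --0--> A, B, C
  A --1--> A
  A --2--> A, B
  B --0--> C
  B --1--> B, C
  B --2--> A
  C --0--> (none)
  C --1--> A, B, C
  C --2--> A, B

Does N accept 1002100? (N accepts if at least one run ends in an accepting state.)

rejected

Start: {B}
read 1: {B, C}
read 0: {C}
read 0: {}
The reachable set is empty and stays empty for the remaining 4 symbols.
Reachable ∩ accepting = {} — empty.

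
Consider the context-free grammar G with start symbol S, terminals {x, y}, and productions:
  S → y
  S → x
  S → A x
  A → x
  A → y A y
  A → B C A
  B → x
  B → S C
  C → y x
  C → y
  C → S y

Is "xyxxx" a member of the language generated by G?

S ⇒ Ax ⇒ BCAx ⇒ xCAx ⇒ xyxAx ⇒ xyxxx

yes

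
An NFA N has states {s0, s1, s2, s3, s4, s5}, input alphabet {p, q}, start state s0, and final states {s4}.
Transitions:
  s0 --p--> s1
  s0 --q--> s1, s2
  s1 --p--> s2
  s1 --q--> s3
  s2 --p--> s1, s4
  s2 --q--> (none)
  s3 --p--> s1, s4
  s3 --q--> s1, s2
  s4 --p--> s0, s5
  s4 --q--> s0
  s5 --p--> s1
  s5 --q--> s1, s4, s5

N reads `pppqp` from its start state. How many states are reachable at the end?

Start: {s0}
read p: {s1}
read p: {s2}
read p: {s1, s4}
read q: {s0, s3}
read p: {s1, s4}
Final reachable set {s1, s4} has 2 states.

2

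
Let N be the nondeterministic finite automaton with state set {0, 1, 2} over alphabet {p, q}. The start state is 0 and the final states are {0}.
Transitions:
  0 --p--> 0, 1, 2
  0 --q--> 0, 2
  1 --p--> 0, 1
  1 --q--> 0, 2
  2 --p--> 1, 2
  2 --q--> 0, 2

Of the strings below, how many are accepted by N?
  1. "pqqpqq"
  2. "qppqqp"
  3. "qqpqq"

"pqqpqq": accepted
"qppqqp": accepted
"qqpqq": accepted

3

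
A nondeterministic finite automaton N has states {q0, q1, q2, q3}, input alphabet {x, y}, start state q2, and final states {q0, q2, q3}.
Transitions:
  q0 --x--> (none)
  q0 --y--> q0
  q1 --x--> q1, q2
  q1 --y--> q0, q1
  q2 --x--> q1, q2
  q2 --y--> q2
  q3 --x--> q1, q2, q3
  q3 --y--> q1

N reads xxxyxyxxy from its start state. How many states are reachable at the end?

3

Start: {q2}
read x: {q1, q2}
read x: {q1, q2}
read x: {q1, q2}
read y: {q0, q1, q2}
read x: {q1, q2}
read y: {q0, q1, q2}
read x: {q1, q2}
read x: {q1, q2}
read y: {q0, q1, q2}
Final reachable set {q0, q1, q2} has 3 states.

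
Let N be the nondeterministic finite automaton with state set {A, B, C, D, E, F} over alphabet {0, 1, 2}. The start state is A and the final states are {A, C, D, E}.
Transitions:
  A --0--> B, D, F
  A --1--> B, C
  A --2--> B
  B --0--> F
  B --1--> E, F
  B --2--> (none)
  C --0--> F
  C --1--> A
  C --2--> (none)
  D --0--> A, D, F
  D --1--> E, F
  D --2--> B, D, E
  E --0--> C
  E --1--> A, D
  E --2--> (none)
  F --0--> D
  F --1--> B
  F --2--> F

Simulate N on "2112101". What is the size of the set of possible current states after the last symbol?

5

Start: {A}
read 2: {B}
read 1: {E, F}
read 1: {A, B, D}
read 2: {B, D, E}
read 1: {A, D, E, F}
read 0: {A, B, C, D, F}
read 1: {A, B, C, E, F}
Final reachable set {A, B, C, E, F} has 5 states.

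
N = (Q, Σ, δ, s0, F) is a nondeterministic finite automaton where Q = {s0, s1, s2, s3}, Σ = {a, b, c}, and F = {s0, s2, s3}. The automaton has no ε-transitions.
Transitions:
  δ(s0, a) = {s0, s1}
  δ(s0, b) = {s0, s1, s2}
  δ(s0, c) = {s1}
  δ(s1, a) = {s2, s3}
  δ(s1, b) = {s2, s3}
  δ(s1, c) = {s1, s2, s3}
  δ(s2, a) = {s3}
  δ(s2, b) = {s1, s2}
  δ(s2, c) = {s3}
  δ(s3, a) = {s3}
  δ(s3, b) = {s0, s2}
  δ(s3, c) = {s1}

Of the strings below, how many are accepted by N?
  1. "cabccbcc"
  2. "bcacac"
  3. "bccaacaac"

"cabccbcc": accepted
"bcacac": accepted
"bccaacaac": rejected

2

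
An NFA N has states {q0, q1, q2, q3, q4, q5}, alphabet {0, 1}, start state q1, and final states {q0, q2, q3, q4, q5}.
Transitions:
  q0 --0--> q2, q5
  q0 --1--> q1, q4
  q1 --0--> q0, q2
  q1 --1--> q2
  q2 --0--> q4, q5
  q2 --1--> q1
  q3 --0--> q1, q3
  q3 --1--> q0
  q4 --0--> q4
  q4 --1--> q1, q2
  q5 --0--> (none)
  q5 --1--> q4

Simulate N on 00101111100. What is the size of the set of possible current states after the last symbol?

Start: {q1}
read 0: {q0, q2}
read 0: {q2, q4, q5}
read 1: {q1, q2, q4}
read 0: {q0, q2, q4, q5}
read 1: {q1, q2, q4}
read 1: {q1, q2}
read 1: {q1, q2}
read 1: {q1, q2}
read 1: {q1, q2}
read 0: {q0, q2, q4, q5}
read 0: {q2, q4, q5}
Final reachable set {q2, q4, q5} has 3 states.

3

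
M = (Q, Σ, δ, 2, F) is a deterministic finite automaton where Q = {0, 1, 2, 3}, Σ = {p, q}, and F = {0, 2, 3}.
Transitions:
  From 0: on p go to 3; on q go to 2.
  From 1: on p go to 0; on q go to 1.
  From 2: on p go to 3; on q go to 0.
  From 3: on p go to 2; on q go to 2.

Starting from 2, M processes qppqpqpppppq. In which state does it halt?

2 --q--> 0
0 --p--> 3
3 --p--> 2
2 --q--> 0
0 --p--> 3
3 --q--> 2
2 --p--> 3
3 --p--> 2
2 --p--> 3
3 --p--> 2
2 --p--> 3
3 --q--> 2

2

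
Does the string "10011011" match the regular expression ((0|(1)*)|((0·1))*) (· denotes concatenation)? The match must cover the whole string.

Neither (0|(1)*) nor ((0·1))* matches 10011011.

no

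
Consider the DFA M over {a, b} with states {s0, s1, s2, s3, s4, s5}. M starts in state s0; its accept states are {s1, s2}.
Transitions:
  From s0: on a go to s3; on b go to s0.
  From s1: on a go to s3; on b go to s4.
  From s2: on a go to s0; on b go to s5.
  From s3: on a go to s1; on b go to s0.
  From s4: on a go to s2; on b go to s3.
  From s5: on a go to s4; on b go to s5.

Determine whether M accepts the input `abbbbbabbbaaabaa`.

accepted

s0 --a--> s3
s3 --b--> s0
s0 --b--> s0
s0 --b--> s0
s0 --b--> s0
s0 --b--> s0
s0 --a--> s3
s3 --b--> s0
s0 --b--> s0
s0 --b--> s0
s0 --a--> s3
s3 --a--> s1
s1 --a--> s3
s3 --b--> s0
s0 --a--> s3
s3 --a--> s1
End in state s1, which is an accepting state.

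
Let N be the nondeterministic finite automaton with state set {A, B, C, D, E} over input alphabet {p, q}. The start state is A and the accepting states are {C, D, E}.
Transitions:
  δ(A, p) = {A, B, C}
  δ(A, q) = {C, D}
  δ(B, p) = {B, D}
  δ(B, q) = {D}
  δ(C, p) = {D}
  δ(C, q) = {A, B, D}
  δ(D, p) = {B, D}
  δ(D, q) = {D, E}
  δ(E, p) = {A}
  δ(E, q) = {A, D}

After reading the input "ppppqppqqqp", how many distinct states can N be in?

4

Start: {A}
read p: {A, B, C}
read p: {A, B, C, D}
read p: {A, B, C, D}
read p: {A, B, C, D}
read q: {A, B, C, D, E}
read p: {A, B, C, D}
read p: {A, B, C, D}
read q: {A, B, C, D, E}
read q: {A, B, C, D, E}
read q: {A, B, C, D, E}
read p: {A, B, C, D}
Final reachable set {A, B, C, D} has 4 states.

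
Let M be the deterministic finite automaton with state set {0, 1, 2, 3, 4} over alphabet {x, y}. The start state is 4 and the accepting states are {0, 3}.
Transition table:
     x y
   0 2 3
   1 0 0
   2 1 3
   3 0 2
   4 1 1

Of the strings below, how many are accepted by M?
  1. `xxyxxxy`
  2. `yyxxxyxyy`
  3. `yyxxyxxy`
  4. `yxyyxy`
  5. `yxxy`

4

`xxyxxxy`: accepted
`yyxxxyxyy`: rejected
`yyxxyxxy`: accepted
`yxyyxy`: accepted
`yxxy`: accepted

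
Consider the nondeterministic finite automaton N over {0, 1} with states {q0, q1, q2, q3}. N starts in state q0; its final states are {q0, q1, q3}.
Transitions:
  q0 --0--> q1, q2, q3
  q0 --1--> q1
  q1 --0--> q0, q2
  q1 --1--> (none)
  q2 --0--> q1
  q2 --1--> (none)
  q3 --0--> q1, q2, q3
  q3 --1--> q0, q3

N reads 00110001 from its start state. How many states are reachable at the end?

3

Start: {q0}
read 0: {q1, q2, q3}
read 0: {q0, q1, q2, q3}
read 1: {q0, q1, q3}
read 1: {q0, q1, q3}
read 0: {q0, q1, q2, q3}
read 0: {q0, q1, q2, q3}
read 0: {q0, q1, q2, q3}
read 1: {q0, q1, q3}
Final reachable set {q0, q1, q3} has 3 states.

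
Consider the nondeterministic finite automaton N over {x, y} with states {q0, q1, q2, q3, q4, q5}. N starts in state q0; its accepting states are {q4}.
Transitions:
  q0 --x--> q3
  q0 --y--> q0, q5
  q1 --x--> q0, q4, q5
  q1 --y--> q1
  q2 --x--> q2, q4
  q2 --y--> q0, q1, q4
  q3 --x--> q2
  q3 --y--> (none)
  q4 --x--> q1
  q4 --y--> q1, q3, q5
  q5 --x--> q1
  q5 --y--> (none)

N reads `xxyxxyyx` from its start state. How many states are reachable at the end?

Start: {q0}
read x: {q3}
read x: {q2}
read y: {q0, q1, q4}
read x: {q0, q1, q3, q4, q5}
read x: {q0, q1, q2, q3, q4, q5}
read y: {q0, q1, q3, q4, q5}
read y: {q0, q1, q3, q5}
read x: {q0, q1, q2, q3, q4, q5}
Final reachable set {q0, q1, q2, q3, q4, q5} has 6 states.

6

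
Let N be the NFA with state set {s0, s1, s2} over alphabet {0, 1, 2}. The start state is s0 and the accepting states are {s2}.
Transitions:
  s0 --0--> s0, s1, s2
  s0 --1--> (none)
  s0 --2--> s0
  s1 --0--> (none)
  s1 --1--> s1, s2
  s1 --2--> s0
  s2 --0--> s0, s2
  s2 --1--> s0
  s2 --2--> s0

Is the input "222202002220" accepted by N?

accepted

Start: {s0}
read 2: {s0}
read 2: {s0}
read 2: {s0}
read 2: {s0}
read 0: {s0, s1, s2}
read 2: {s0}
read 0: {s0, s1, s2}
read 0: {s0, s1, s2}
read 2: {s0}
read 2: {s0}
read 2: {s0}
read 0: {s0, s1, s2}
Reachable ∩ accepting = {s2} — nonempty.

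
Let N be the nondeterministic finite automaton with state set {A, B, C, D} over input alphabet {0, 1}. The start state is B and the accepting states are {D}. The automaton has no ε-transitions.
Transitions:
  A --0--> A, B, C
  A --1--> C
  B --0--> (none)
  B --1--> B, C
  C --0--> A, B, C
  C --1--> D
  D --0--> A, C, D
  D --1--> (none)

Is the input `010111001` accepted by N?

Start: {B}
read 0: {}
The reachable set is empty and stays empty for the remaining 8 symbols.
Reachable ∩ accepting = {} — empty.

rejected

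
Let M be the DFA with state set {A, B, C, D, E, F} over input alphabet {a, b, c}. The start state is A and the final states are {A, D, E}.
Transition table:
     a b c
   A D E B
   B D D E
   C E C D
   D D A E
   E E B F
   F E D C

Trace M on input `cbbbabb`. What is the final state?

A --c--> B
B --b--> D
D --b--> A
A --b--> E
E --a--> E
E --b--> B
B --b--> D

D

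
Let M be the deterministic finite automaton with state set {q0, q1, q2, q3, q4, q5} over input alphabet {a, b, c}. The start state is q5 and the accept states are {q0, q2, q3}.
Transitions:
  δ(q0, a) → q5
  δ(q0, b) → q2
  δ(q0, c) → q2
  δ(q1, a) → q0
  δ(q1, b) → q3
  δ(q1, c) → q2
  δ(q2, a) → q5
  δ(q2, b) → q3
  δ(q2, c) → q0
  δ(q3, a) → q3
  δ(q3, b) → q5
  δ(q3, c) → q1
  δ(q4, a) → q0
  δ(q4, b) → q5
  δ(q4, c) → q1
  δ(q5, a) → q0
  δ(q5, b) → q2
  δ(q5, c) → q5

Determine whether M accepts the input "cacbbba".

rejected

q5 --c--> q5
q5 --a--> q0
q0 --c--> q2
q2 --b--> q3
q3 --b--> q5
q5 --b--> q2
q2 --a--> q5
End in state q5, which is not an accepting state.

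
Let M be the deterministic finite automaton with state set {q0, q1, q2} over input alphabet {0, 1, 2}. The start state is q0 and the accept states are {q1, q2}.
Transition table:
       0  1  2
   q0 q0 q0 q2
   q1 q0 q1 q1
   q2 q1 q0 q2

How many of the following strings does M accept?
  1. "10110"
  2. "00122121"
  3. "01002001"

"10110": rejected
"00122121": rejected
"01002001": rejected

0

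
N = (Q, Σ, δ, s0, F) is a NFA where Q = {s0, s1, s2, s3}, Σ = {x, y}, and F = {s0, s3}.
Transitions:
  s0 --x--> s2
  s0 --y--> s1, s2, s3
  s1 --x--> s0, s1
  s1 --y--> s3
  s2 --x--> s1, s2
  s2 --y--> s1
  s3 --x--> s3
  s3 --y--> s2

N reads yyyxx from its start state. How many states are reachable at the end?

Start: {s0}
read y: {s1, s2, s3}
read y: {s1, s2, s3}
read y: {s1, s2, s3}
read x: {s0, s1, s2, s3}
read x: {s0, s1, s2, s3}
Final reachable set {s0, s1, s2, s3} has 4 states.

4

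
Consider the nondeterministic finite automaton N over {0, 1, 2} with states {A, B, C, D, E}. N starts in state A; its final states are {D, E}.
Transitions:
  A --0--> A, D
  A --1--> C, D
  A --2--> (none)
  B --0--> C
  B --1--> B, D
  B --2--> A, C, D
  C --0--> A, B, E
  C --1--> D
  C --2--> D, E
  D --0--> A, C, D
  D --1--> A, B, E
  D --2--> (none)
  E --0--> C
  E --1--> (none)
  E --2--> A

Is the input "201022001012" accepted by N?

rejected

Start: {A}
read 2: {}
The reachable set is empty and stays empty for the remaining 11 symbols.
Reachable ∩ accepting = {} — empty.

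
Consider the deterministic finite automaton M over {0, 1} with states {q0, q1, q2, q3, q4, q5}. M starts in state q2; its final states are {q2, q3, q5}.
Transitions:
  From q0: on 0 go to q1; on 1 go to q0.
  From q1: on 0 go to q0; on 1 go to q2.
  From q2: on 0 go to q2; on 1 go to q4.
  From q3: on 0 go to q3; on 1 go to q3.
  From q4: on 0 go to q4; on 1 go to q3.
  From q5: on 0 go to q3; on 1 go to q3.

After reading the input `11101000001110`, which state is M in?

q2 --1--> q4
q4 --1--> q3
q3 --1--> q3
q3 --0--> q3
q3 --1--> q3
q3 --0--> q3
q3 --0--> q3
q3 --0--> q3
q3 --0--> q3
q3 --0--> q3
q3 --1--> q3
q3 --1--> q3
q3 --1--> q3
q3 --0--> q3

q3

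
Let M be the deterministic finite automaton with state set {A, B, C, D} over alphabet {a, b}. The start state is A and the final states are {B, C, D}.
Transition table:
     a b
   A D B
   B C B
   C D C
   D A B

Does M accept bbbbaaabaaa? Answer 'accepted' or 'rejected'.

A --b--> B
B --b--> B
B --b--> B
B --b--> B
B --a--> C
C --a--> D
D --a--> A
A --b--> B
B --a--> C
C --a--> D
D --a--> A
End in state A, which is not an accepting state.

rejected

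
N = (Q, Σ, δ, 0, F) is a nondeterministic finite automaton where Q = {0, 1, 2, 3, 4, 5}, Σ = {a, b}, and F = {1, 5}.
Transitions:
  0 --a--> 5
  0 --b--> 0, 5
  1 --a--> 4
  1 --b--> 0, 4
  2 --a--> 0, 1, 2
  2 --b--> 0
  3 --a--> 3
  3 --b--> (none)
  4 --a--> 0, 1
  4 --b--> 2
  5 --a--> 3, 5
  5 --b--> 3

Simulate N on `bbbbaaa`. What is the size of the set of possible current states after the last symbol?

2

Start: {0}
read b: {0, 5}
read b: {0, 3, 5}
read b: {0, 3, 5}
read b: {0, 3, 5}
read a: {3, 5}
read a: {3, 5}
read a: {3, 5}
Final reachable set {3, 5} has 2 states.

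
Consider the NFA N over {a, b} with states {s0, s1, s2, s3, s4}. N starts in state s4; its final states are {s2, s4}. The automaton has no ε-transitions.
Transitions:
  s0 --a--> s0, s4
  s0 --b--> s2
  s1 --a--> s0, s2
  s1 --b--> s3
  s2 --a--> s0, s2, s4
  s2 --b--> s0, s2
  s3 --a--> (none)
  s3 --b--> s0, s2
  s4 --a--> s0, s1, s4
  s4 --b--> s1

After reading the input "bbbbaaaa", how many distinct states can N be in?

4

Start: {s4}
read b: {s1}
read b: {s3}
read b: {s0, s2}
read b: {s0, s2}
read a: {s0, s2, s4}
read a: {s0, s1, s2, s4}
read a: {s0, s1, s2, s4}
read a: {s0, s1, s2, s4}
Final reachable set {s0, s1, s2, s4} has 4 states.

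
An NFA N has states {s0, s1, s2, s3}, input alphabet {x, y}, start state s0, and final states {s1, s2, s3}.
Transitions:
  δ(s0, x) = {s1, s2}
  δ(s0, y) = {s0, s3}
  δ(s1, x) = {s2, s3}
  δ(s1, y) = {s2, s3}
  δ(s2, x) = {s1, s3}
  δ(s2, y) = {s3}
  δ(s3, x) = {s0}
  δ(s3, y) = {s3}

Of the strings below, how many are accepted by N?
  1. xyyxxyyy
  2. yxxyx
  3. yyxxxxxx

3

xyyxxyyy: accepted
yxxyx: accepted
yyxxxxxx: accepted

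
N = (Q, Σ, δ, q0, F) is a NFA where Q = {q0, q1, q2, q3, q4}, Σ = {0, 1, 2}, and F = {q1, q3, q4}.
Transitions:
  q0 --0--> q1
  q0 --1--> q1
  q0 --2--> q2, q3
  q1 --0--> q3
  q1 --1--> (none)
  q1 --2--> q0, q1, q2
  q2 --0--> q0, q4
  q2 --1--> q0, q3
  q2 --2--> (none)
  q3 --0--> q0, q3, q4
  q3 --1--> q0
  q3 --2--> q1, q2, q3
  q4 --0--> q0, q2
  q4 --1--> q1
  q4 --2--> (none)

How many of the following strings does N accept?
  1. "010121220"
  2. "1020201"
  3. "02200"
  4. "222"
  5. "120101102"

"010121220": rejected
"1020201": accepted
"02200": accepted
"222": accepted
"120101102": accepted

4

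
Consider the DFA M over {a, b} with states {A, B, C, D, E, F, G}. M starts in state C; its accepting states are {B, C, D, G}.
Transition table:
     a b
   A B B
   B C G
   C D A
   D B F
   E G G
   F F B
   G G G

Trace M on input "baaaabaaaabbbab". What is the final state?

C --b--> A
A --a--> B
B --a--> C
C --a--> D
D --a--> B
B --b--> G
G --a--> G
G --a--> G
G --a--> G
G --a--> G
G --b--> G
G --b--> G
G --b--> G
G --a--> G
G --b--> G

G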